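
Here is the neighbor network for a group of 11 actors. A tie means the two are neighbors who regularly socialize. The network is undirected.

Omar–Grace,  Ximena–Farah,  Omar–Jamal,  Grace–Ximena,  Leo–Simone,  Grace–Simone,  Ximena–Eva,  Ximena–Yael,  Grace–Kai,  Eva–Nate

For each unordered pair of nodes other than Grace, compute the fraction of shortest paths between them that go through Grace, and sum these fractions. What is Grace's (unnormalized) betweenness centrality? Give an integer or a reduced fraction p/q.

Pairs whose geodesics pass through Grace — Ximena–Simone: 1; Ximena–Kai: 1; Ximena–Leo: 1; Ximena–Omar: 1; Ximena–Jamal: 1; Simone–Farah: 1; Simone–Nate: 1; Simone–Kai: 1; Simone–Yael: 1; Simone–Omar: 1; Simone–Eva: 1; Simone–Jamal: 1; Farah–Kai: 1; Farah–Leo: 1 … (+19 more pairs).
All other pairs contribute 0.
Summing the contributions gives betweenness(Grace) = 33.

33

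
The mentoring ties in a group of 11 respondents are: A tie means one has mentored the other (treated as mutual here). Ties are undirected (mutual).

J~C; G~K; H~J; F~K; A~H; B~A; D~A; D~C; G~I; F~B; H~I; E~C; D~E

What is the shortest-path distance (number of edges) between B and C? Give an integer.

One shortest route is B – A – D – C, which uses 3 edges, and at distance 2 from B we only reach {D, H, K}, which does not include C. So d(B,C) = 3.

3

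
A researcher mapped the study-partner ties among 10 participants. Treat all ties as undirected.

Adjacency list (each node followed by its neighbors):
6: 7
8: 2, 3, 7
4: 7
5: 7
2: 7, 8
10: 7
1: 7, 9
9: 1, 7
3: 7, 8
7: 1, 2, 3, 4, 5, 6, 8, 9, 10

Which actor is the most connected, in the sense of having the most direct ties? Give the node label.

7

Degrees — 1:2, 2:2, 3:2, 4:1, 5:1, 6:1, 7:9, 8:3, 9:2, 10:1.
The maximum is 9, attained only by 7.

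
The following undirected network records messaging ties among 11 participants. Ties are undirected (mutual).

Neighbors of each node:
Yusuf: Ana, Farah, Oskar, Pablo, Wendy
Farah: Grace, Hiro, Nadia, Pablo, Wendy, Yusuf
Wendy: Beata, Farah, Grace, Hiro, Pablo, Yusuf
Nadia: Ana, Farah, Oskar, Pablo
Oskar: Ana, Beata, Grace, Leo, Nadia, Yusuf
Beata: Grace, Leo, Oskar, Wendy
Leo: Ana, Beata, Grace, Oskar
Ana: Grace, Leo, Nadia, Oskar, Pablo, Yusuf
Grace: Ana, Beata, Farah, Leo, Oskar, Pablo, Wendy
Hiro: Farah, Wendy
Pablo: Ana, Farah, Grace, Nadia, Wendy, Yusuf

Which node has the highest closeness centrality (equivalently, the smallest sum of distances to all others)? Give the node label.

Grace

Farness (sum of distances to all others) for each node — Ana:15, Beata:16, Farah:14, Grace:13, Hiro:21, Leo:17, Nadia:16, Oskar:15, Pablo:14, Wendy:14, Yusuf:15.
The smallest farness is 13, for Grace, so Grace has the highest closeness.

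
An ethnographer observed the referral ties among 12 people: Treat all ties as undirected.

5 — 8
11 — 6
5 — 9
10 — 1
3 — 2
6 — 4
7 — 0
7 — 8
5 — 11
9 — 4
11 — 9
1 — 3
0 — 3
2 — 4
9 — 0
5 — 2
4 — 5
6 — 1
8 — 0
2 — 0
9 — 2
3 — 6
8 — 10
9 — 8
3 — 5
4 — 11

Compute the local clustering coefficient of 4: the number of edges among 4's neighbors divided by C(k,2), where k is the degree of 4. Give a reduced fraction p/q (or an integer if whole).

3/5

4's neighbors: 2, 5, 6, 9, and 11 (k = 5).
Possible neighbor pairs: C(5,2) = 10. Edges among them: 2–5, 2–9, 5–9, 5–11, 6–11, 9–11 → e = 6.
Clustering(4) = 6/10 = 3/5.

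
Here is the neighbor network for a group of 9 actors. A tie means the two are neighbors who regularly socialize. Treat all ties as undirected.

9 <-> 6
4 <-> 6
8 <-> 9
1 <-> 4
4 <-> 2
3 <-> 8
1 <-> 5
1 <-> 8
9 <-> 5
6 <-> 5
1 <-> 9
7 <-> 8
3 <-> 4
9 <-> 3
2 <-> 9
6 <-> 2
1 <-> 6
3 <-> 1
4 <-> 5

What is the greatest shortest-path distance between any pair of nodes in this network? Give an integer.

3

Eccentricity of each node (its greatest distance to any other): 1:2, 2:3, 3:2, 4:3, 5:3, 6:3, 7:3, 8:2, 9:2.
The maximum eccentricity is 3, realized for instance by the pair 6–7 via 6 – 9 – 8 – 7. So the diameter is 3.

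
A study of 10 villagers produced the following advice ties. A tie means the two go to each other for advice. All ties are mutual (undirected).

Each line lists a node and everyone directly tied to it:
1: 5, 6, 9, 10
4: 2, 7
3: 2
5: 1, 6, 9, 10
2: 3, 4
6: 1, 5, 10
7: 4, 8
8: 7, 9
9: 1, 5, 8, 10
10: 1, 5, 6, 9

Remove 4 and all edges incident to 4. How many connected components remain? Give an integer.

Without 4, the remaining ties split the others into: {2, 3}; {1, 5, 6, 7, 8, 9, 10}.
That's 2 separate components.

2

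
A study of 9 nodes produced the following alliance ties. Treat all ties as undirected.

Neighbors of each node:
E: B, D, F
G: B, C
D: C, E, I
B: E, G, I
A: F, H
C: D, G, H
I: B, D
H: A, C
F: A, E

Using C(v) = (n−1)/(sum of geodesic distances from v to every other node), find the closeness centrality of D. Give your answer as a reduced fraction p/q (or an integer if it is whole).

Distances from D: A:3, B:2, C:1, E:1, F:2, G:2, H:2, I:1. Sum = 14.
n = 9, so closeness = 8/14 = 4/7.

4/7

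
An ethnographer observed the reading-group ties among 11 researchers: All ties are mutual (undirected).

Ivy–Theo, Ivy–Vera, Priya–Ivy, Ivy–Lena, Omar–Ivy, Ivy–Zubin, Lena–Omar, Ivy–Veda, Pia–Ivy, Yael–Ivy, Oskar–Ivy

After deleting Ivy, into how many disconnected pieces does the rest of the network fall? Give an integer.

Without Ivy, the remaining ties split the others into: {Oskar}; {Veda}; {Lena, Omar}; {Zubin}; {Priya}; {Vera}; {Yael}; {Pia}; {Theo}.
That's 9 separate components.

9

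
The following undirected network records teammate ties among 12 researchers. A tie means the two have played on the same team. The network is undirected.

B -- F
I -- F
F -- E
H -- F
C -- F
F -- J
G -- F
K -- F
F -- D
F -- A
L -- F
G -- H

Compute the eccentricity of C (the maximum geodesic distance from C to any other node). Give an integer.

Distances from C: A:2, B:2, D:2, E:2, F:1, G:2, H:2, I:2, J:2, K:2, L:2.
The largest is 2 (to E, G, J, B, D, H, K, I, A, and L), so the eccentricity of C is 2.

2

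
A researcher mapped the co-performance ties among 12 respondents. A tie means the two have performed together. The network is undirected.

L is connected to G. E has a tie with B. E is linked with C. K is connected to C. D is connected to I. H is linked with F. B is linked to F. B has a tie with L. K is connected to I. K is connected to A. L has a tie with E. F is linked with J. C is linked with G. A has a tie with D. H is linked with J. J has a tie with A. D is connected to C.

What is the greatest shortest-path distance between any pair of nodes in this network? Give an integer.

4

Eccentricity of each node (its greatest distance to any other): A:4, B:4, C:4, D:3, E:3, F:4, G:4, H:4, I:4, J:4, K:3, L:4.
The maximum eccentricity is 4, realized for instance by the pair A–L via A – J – F – B – L. So the diameter is 4.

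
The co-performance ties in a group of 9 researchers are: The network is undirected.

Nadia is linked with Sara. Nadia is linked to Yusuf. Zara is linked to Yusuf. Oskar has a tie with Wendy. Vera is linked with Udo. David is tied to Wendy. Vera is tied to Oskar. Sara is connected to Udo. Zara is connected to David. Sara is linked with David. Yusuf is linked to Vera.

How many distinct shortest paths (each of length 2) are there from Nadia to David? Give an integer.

1

The shortest distance is 2, and the only length-2 path is Nadia–Sara–David. So there is exactly 1 shortest path.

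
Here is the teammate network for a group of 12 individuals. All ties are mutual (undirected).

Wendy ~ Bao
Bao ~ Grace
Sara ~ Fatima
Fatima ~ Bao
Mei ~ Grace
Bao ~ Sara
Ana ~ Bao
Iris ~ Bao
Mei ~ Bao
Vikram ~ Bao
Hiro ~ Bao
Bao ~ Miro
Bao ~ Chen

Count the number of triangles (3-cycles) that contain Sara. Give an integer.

Sara's neighbors: Bao and Fatima.
Neighbor pairs that are themselves tied: Sara–Bao–Fatima. Each forms one triangle with Sara, for 1 in total.

1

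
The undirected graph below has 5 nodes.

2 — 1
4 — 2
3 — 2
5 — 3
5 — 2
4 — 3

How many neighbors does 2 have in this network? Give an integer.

2 is directly tied to 1, 3, 4, and 5. That is 4 neighbors, so the degree of 2 is 4.

4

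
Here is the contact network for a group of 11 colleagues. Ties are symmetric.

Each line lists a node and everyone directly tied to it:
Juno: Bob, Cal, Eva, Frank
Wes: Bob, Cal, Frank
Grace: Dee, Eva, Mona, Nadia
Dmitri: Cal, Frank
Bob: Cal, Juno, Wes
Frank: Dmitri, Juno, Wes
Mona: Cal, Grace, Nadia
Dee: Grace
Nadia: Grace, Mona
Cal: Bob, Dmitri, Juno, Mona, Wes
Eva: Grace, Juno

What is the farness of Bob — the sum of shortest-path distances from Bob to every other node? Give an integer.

Distances from Bob: Cal:1, Dee:4, Dmitri:2, Eva:2, Frank:2, Grace:3, Juno:1, Mona:2, Nadia:3, Wes:1.
Sum = 1 + 4 + 2 + 2 + 2 + 3 + 1 + 2 + 3 + 1 = 21.

21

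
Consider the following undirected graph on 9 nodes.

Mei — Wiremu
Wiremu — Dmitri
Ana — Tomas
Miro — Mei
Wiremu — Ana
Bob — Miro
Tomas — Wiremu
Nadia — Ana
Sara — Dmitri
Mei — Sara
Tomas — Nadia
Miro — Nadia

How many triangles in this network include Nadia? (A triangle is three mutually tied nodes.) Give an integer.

1

Nadia's neighbors: Ana, Miro, and Tomas.
Neighbor pairs that are themselves tied: Nadia–Ana–Tomas. Each forms one triangle with Nadia, for 1 in total.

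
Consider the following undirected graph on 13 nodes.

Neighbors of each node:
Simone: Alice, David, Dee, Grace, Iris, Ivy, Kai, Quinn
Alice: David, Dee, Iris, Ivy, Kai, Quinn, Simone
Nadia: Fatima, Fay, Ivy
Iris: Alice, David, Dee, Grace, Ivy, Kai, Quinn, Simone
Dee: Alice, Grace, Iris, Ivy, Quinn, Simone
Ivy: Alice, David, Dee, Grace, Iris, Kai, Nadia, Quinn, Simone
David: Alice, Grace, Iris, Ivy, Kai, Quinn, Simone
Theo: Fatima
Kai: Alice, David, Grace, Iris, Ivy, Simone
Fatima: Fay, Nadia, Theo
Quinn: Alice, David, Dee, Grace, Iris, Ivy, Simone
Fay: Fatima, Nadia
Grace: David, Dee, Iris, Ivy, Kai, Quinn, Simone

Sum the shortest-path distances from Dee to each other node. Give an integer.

22

Distances from Dee: Alice:1, David:2, Fatima:3, Fay:3, Grace:1, Iris:1, Ivy:1, Kai:2, Nadia:2, Quinn:1, Simone:1, Theo:4.
Sum = 1 + 2 + 3 + 3 + 1 + 1 + 1 + 2 + 2 + 1 + 1 + 4 = 22.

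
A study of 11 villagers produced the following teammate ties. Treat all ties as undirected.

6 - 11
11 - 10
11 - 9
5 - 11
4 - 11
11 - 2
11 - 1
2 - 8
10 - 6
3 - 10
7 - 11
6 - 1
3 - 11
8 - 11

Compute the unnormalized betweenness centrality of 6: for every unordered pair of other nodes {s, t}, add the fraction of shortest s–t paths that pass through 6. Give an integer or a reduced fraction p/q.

Pairs whose geodesics pass through 6 — 1–10: 1/2.
All other pairs contribute 0.
Summing the contributions gives betweenness(6) = 1/2.

1/2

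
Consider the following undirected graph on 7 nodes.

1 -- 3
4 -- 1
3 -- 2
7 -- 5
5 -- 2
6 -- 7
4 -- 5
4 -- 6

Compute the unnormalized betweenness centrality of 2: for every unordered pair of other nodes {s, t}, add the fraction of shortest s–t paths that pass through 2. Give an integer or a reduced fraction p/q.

Pairs whose geodesics pass through 2 — 3–7: 1; 3–5: 1.
All other pairs contribute 0.
Summing the contributions gives betweenness(2) = 2.

2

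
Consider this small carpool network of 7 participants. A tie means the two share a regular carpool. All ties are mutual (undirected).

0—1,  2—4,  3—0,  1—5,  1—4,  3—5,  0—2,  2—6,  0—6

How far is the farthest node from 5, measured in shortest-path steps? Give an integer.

3

Distances from 5: 0:2, 1:1, 2:3, 3:1, 4:2, 6:3.
The largest is 3 (to 2 and 6), so the eccentricity of 5 is 3.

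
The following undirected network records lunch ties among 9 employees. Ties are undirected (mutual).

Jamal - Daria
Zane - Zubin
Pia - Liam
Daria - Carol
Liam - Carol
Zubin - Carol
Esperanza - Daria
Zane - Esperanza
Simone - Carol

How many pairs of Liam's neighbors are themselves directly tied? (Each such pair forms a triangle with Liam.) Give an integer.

0

Liam's neighbors are Carol and Pia, but none of them are tied to each other, so no triangle contains Liam.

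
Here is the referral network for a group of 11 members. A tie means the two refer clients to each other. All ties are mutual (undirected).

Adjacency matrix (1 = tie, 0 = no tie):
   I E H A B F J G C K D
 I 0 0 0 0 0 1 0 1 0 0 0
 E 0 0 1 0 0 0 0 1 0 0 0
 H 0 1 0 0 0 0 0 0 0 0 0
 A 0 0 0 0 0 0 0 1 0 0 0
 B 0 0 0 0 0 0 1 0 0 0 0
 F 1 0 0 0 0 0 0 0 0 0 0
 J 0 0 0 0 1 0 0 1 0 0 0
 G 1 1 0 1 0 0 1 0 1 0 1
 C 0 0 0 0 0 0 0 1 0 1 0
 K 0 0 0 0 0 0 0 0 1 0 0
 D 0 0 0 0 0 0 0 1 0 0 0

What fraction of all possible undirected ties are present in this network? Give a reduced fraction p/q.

2/11

There are 10 edges and 11 nodes, so the maximum possible is C(11,2) = 55.
Density = 10/55 = 2/11.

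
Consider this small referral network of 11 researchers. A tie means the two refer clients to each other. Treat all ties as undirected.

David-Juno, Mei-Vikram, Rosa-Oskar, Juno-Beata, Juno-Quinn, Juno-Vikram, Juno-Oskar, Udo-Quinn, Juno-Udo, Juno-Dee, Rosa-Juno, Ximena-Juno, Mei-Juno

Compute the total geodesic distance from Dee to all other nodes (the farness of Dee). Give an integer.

Distances from Dee: Beata:2, David:2, Juno:1, Mei:2, Oskar:2, Quinn:2, Rosa:2, Udo:2, Vikram:2, Ximena:2.
Sum = 2 + 2 + 1 + 2 + 2 + 2 + 2 + 2 + 2 + 2 = 19.

19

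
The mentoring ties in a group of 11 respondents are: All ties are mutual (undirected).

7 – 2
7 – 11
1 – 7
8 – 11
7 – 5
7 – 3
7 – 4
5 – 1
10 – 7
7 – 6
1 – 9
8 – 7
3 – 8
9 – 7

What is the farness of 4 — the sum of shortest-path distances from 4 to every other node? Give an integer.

19

Distances from 4: 1:2, 2:2, 3:2, 5:2, 6:2, 7:1, 8:2, 9:2, 10:2, 11:2.
Sum = 2 + 2 + 2 + 2 + 2 + 1 + 2 + 2 + 2 + 2 = 19.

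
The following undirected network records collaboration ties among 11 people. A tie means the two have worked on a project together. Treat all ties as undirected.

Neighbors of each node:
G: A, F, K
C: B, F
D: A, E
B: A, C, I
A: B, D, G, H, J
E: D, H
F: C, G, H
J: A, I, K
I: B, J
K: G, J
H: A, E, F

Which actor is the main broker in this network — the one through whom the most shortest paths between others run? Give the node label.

A

Unnormalized betweenness of each node: A:203/10, B:22/3, C:2, D:41/15, E:5/6, F:161/30, G:61/10, H:203/30, I:4/3, J:91/15, K:7/6.
A has the largest value, 203/10, making it the main broker — the node through which the most shortest paths run.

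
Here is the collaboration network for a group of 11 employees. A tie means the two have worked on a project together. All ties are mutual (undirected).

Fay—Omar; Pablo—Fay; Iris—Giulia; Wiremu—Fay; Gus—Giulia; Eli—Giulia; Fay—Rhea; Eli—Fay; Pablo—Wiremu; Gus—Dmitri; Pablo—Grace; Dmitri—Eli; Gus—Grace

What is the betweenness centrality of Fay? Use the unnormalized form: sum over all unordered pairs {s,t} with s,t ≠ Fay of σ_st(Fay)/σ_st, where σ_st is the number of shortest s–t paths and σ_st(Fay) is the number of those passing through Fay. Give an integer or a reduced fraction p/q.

143/6

Pairs whose geodesics pass through Fay — Iris–Omar: 1; Iris–Rhea: 1; Iris–Pablo: 1/2; Iris–Wiremu: 1; Gus–Omar: 3/3; Gus–Rhea: 3/3; Eli–Omar: 1; Eli–Rhea: 1; Eli–Pablo: 1; Eli–Grace: 1/3; Eli–Wiremu: 1; Omar–Rhea: 1; Omar–Dmitri: 1; Omar–Pablo: 1 … (+12 more pairs).
All other pairs contribute 0.
Summing the contributions gives betweenness(Fay) = 143/6.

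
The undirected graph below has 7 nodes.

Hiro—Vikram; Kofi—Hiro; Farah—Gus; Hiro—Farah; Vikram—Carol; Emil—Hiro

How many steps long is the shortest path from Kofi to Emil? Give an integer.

One shortest route is Kofi – Hiro – Emil, which uses 2 edges, and Kofi and Emil are not directly tied, so nothing shorter exists. So d(Kofi,Emil) = 2.

2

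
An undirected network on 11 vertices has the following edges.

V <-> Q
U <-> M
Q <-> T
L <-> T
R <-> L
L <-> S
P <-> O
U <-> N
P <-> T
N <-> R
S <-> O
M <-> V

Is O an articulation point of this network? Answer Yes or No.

Even without O, every remaining node can still reach every other (the residual graph is connected), so O is not a cut vertex.

No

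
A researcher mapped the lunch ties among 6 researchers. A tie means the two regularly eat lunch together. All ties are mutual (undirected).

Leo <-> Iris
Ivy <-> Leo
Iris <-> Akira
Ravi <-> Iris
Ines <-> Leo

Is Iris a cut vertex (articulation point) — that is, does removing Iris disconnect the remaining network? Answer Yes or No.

Removing Iris leaves {Ines, Ivy, and Leo} with no path to {Akira}, so the network splits into 3 components. Iris is a cut vertex.

Yes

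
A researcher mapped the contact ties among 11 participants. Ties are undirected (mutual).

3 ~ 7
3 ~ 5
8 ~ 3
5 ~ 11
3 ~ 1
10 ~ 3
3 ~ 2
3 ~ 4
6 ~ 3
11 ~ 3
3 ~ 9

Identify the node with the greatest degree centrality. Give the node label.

Degrees — 1:1, 2:1, 3:10, 4:1, 5:2, 6:1, 7:1, 8:1, 9:1, 10:1, 11:2.
The maximum is 10, attained only by 3.

3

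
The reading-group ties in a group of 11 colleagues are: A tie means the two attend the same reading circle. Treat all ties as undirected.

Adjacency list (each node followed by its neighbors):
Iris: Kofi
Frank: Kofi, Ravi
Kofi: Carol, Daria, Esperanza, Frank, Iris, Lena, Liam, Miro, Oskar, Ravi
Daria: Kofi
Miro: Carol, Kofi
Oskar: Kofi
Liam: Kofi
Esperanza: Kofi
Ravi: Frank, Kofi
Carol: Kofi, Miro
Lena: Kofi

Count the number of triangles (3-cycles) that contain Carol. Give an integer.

1

Carol's neighbors: Kofi and Miro.
Neighbor pairs that are themselves tied: Carol–Kofi–Miro. Each forms one triangle with Carol, for 1 in total.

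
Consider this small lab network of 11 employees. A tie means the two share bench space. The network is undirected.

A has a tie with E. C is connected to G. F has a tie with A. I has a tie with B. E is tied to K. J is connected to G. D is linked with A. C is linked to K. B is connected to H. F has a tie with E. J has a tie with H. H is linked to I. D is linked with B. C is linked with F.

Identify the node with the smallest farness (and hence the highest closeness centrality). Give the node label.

Farness (sum of distances to all others) for each node — A:22, B:24, C:23, D:23, E:25, F:23, G:24, H:25, I:29, J:25, K:27.
The smallest farness is 22, for A, so A has the highest closeness.

A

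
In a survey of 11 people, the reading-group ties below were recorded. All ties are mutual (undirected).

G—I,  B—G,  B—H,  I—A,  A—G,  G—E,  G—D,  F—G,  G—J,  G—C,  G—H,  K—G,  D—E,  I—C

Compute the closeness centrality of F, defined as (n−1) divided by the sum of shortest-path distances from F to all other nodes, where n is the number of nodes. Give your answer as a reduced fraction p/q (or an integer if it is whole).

Distances from F: A:2, B:2, C:2, D:2, E:2, G:1, H:2, I:2, J:2, K:2. Sum = 19.
n = 11, so closeness = 10/19.

10/19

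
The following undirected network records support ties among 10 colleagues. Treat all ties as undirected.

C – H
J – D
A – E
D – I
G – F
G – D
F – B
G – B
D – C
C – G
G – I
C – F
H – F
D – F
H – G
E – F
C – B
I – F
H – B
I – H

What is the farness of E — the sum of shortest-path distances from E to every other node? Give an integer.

Distances from E: A:1, B:2, C:2, D:2, F:1, G:2, H:2, I:2, J:3.
Sum = 1 + 2 + 2 + 2 + 1 + 2 + 2 + 2 + 3 = 17.

17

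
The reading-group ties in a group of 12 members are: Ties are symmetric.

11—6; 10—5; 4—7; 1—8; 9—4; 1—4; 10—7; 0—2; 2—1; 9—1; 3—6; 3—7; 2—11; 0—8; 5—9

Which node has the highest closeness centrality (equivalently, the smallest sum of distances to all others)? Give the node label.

Farness (sum of distances to all others) for each node — 0:32, 1:21, 2:24, 3:28, 4:22, 5:29, 6:30, 7:24, 8:29, 9:24, 10:31, 11:28.
The smallest farness is 21, for 1, so 1 has the highest closeness.

1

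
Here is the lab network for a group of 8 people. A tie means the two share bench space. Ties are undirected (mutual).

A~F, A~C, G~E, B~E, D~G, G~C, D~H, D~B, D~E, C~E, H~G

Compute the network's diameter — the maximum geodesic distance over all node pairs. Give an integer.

Eccentricity of each node (its greatest distance to any other): A:3, B:4, C:2, D:4, E:3, F:4, G:3, H:4.
The maximum eccentricity is 4, realized for instance by the pair H–F via H – G – C – A – F. So the diameter is 4.

4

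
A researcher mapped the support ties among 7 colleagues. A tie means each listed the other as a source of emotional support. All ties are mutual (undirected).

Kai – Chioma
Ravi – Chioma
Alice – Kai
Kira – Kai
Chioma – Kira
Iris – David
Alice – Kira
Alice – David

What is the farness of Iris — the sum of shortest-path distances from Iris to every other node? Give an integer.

Distances from Iris: Alice:2, Chioma:4, David:1, Kai:3, Kira:3, Ravi:5.
Sum = 2 + 4 + 1 + 3 + 3 + 5 = 18.

18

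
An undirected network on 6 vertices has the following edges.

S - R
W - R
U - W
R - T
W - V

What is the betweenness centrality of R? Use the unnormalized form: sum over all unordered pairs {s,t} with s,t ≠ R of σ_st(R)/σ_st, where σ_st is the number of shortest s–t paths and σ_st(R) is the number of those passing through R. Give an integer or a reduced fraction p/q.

Pairs whose geodesics pass through R — W–T: 1; W–S: 1; T–S: 1; T–U: 1; T–V: 1; S–U: 1; S–V: 1.
All other pairs contribute 0.
Summing the contributions gives betweenness(R) = 7.

7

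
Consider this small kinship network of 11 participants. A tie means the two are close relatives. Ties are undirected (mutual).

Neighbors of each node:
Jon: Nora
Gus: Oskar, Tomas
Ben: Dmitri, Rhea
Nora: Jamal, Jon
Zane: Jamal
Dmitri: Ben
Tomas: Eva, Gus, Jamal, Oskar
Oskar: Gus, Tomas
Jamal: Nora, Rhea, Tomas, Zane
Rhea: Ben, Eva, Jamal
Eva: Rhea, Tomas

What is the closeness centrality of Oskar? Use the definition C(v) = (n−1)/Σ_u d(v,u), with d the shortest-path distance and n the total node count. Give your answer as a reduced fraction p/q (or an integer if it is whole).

Distances from Oskar: Ben:4, Dmitri:5, Eva:2, Gus:1, Jamal:2, Jon:4, Nora:3, Rhea:3, Tomas:1, Zane:3. Sum = 28.
n = 11, so closeness = 10/28 = 5/14.

5/14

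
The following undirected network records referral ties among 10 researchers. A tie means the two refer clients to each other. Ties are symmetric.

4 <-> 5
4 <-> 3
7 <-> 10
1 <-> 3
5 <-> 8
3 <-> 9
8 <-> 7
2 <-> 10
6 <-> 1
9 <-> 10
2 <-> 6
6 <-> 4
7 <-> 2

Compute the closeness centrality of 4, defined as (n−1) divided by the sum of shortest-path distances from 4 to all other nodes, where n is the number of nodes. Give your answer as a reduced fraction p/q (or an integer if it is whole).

9/17

Distances from 4: 1:2, 2:2, 3:1, 5:1, 6:1, 7:3, 8:2, 9:2, 10:3. Sum = 17.
n = 10, so closeness = 9/17.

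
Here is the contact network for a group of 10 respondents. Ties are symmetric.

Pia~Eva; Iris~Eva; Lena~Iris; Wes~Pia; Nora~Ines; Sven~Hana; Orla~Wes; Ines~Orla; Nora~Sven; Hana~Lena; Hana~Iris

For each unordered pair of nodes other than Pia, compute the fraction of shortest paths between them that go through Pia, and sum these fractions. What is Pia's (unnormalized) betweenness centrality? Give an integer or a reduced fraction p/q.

15/2

Pairs whose geodesics pass through Pia — Hana–Wes: 1; Lena–Wes: 1; Lena–Orla: 1/2; Iris–Wes: 1; Iris–Orla: 1; Eva–Wes: 1; Eva–Orla: 1; Eva–Ines: 1.
All other pairs contribute 0.
Summing the contributions gives betweenness(Pia) = 15/2.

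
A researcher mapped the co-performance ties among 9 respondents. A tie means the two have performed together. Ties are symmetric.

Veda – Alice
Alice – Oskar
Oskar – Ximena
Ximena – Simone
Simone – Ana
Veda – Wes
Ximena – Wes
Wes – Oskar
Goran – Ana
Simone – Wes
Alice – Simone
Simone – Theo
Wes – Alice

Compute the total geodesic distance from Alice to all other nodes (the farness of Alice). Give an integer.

13

Distances from Alice: Ana:2, Goran:3, Oskar:1, Simone:1, Theo:2, Veda:1, Wes:1, Ximena:2.
Sum = 2 + 3 + 1 + 1 + 2 + 1 + 1 + 2 = 13.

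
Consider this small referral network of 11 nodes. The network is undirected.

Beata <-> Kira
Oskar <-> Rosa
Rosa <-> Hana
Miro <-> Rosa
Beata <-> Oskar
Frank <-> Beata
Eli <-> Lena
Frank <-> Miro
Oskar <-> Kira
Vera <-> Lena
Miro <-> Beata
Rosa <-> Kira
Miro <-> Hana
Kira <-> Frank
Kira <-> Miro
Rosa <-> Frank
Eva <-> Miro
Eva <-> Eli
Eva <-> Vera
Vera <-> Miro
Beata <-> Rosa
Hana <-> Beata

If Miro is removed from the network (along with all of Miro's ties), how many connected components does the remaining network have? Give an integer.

2

Without Miro, the remaining ties split the others into: {Beata, Frank, Hana, Kira, Oskar, Rosa}; {Eli, Eva, Lena, Vera}.
That's 2 separate components.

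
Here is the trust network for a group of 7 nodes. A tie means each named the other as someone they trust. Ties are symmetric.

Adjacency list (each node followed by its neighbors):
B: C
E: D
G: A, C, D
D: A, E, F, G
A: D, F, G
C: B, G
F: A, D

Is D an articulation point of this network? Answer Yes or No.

Removing D leaves {A, B, C, F, and G} with no path to {E}, so the network splits into 2 components. D is a cut vertex.

Yes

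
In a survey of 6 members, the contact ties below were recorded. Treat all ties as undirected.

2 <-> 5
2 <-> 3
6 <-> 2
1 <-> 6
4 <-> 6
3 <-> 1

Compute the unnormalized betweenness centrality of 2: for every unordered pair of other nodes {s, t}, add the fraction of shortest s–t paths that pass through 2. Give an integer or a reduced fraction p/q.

5

Pairs whose geodesics pass through 2 — 3–4: 1/2; 3–5: 1; 3–6: 1/2; 4–5: 1; 1–5: 2/2; 5–6: 1.
All other pairs contribute 0.
Summing the contributions gives betweenness(2) = 5.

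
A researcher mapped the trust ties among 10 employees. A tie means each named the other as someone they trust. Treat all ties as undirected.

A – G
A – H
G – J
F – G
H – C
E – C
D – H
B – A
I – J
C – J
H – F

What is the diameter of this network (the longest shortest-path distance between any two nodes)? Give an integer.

4

Eccentricity of each node (its greatest distance to any other): A:3, B:4, C:3, D:4, E:4, F:3, G:3, H:3, I:4, J:3.
The maximum eccentricity is 4, realized for instance by the pair I–D via I – J – C – H – D. So the diameter is 4.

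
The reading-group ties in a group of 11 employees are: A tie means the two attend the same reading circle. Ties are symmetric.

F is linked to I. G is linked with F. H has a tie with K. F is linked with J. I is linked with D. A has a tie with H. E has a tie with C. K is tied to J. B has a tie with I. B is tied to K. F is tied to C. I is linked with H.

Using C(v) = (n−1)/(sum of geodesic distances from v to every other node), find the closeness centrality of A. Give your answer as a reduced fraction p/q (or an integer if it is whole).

1/3

Distances from A: B:3, C:4, D:3, E:5, F:3, G:4, H:1, I:2, J:3, K:2. Sum = 30.
n = 11, so closeness = 10/30 = 1/3.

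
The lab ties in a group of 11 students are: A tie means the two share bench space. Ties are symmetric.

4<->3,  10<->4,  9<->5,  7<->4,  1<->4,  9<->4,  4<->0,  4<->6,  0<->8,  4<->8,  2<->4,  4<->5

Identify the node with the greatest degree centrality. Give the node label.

4

Degrees — 0:2, 1:1, 2:1, 3:1, 4:10, 5:2, 6:1, 7:1, 8:2, 9:2, 10:1.
The maximum is 10, attained only by 4.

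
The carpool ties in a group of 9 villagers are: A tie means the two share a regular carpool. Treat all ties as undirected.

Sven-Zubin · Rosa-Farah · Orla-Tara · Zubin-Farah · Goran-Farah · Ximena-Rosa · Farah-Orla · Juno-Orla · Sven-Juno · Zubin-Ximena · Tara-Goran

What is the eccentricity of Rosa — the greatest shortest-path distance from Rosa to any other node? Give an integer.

3

Distances from Rosa: Farah:1, Goran:2, Juno:3, Orla:2, Sven:3, Tara:3, Ximena:1, Zubin:2.
The largest is 3 (to Juno, Tara, and Sven), so the eccentricity of Rosa is 3.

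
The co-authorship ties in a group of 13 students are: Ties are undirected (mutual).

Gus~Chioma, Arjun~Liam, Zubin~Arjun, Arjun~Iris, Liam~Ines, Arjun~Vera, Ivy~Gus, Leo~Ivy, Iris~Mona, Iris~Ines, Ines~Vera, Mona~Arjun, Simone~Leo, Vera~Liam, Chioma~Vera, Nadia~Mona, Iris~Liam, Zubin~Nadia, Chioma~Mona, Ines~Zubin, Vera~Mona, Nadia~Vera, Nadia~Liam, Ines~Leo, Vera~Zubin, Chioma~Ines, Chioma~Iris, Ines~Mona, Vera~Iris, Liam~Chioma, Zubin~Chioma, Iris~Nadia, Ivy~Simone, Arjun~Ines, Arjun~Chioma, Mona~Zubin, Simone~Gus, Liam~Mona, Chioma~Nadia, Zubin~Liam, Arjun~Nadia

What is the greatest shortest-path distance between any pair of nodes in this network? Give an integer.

3

Eccentricity of each node (its greatest distance to any other): Arjun:3, Chioma:2, Gus:2, Ines:2, Iris:3, Ivy:3, Leo:3, Liam:3, Mona:3, Nadia:3, Simone:3, Vera:3, Zubin:3.
The maximum eccentricity is 3, realized for instance by the pair Simone–Liam via Simone – Gus – Chioma – Liam. So the diameter is 3.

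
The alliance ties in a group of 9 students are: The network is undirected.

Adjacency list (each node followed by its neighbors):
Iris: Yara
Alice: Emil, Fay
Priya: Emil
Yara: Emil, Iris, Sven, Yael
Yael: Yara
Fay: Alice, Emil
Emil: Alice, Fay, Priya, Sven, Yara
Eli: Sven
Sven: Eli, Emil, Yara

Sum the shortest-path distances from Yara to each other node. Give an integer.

Distances from Yara: Alice:2, Eli:2, Emil:1, Fay:2, Iris:1, Priya:2, Sven:1, Yael:1.
Sum = 2 + 2 + 1 + 2 + 1 + 2 + 1 + 1 = 12.

12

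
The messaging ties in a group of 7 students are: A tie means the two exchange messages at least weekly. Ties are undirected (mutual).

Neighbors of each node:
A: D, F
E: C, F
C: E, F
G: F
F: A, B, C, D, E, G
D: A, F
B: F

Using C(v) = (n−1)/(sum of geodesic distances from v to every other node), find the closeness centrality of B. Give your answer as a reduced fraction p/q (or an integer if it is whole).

Distances from B: A:2, C:2, D:2, E:2, F:1, G:2. Sum = 11.
n = 7, so closeness = 6/11.

6/11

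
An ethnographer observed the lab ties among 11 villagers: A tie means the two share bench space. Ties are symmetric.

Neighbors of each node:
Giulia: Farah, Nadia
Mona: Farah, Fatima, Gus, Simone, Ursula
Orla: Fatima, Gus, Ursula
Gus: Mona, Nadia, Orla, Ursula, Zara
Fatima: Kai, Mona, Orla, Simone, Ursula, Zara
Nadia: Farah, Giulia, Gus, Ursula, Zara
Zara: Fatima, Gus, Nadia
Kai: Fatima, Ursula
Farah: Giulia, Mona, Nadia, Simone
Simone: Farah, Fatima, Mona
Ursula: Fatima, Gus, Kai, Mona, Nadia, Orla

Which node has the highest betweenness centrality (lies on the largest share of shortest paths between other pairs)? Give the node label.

Unnormalized betweenness of each node: Farah:23/6, Fatima:8, Giulia:0, Gus:10/3, Kai:0, Mona:9/2, Nadia:101/12, Orla:1/4, Simone:7/6, Ursula:15/2, Zara:1.
Nadia has the largest value, 101/12, making it the main broker — the node through which the most shortest paths run.

Nadia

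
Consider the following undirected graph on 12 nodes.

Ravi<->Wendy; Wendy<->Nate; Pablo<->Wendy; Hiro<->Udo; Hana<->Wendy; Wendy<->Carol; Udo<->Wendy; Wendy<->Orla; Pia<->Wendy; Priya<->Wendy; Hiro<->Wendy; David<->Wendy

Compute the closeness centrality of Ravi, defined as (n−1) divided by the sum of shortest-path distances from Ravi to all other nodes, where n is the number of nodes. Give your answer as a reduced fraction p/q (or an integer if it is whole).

Distances from Ravi: Carol:2, David:2, Hana:2, Hiro:2, Nate:2, Orla:2, Pablo:2, Pia:2, Priya:2, Udo:2, Wendy:1. Sum = 21.
n = 12, so closeness = 11/21.

11/21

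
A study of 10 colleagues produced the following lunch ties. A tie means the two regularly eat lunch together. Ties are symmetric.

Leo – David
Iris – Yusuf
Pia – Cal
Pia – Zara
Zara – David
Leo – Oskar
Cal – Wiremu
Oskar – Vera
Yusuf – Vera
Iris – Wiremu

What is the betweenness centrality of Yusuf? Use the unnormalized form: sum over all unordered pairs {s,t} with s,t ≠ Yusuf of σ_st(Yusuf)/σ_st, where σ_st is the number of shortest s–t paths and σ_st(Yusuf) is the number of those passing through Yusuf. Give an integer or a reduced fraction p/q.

Pairs whose geodesics pass through Yusuf — Leo–Wiremu: 1/2; Leo–Iris: 1; David–Iris: 1/2; Pia–Vera: 1/2; Cal–Vera: 1; Cal–Oskar: 1/2; Wiremu–Vera: 1; Wiremu–Oskar: 1; Iris–Vera: 1; Iris–Oskar: 1.
All other pairs contribute 0.
Summing the contributions gives betweenness(Yusuf) = 8.

8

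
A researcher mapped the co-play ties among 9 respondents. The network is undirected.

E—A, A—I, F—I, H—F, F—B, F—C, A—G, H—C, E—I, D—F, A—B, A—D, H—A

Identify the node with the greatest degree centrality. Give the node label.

A

Degrees — A:6, B:2, C:2, D:2, E:2, F:5, G:1, H:3, I:3.
The maximum is 6, attained only by A.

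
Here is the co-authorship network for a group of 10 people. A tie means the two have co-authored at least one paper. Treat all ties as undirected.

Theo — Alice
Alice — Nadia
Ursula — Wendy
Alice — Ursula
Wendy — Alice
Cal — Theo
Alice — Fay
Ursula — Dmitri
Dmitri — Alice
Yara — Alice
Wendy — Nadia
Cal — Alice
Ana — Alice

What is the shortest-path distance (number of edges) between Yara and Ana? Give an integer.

One shortest route is Yara – Alice – Ana, which uses 2 edges, and Yara and Ana are not directly tied, so nothing shorter exists. So d(Yara,Ana) = 2.

2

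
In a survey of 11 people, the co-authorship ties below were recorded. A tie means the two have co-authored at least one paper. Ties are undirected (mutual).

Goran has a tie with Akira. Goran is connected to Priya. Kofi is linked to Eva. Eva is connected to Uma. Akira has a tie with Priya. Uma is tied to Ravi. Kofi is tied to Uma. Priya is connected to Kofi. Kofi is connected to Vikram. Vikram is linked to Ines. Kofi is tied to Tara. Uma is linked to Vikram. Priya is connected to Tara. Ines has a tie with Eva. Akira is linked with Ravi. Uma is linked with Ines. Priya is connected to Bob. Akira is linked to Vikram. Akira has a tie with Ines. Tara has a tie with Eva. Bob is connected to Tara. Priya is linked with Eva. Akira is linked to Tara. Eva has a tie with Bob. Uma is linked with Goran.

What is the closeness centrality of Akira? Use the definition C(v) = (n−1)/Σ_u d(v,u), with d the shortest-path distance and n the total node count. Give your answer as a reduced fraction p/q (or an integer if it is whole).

5/7

Distances from Akira: Bob:2, Eva:2, Goran:1, Ines:1, Kofi:2, Priya:1, Ravi:1, Tara:1, Uma:2, Vikram:1. Sum = 14.
n = 11, so closeness = 10/14 = 5/7.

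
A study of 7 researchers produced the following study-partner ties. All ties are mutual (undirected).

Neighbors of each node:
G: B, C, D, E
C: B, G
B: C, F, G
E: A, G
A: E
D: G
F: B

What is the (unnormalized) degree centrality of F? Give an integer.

F is directly tied to B. That is 1 neighbor, so the degree of F is 1.

1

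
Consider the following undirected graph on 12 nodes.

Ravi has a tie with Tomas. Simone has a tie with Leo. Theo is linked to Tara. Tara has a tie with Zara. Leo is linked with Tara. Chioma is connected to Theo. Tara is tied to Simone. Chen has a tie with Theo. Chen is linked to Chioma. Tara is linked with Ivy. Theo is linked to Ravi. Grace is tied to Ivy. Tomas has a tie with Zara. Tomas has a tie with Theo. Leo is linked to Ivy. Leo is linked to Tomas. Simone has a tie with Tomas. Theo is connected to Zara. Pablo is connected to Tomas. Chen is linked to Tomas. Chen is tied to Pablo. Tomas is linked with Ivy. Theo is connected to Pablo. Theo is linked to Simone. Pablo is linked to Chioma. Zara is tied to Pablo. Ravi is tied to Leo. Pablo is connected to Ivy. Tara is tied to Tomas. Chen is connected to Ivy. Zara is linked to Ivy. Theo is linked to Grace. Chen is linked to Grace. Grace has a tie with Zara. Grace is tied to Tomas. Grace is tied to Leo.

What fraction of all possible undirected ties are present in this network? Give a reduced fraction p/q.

There are 36 edges and 12 nodes, so the maximum possible is C(12,2) = 66.
Density = 36/66 = 6/11.

6/11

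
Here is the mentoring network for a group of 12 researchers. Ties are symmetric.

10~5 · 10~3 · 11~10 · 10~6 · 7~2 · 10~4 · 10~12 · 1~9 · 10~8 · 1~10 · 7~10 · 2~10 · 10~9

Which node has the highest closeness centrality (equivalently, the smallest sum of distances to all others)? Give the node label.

10

Farness (sum of distances to all others) for each node — 1:20, 2:20, 3:21, 4:21, 5:21, 6:21, 7:20, 8:21, 9:20, 10:11, 11:21, 12:21.
The smallest farness is 11, for 10, so 10 has the highest closeness.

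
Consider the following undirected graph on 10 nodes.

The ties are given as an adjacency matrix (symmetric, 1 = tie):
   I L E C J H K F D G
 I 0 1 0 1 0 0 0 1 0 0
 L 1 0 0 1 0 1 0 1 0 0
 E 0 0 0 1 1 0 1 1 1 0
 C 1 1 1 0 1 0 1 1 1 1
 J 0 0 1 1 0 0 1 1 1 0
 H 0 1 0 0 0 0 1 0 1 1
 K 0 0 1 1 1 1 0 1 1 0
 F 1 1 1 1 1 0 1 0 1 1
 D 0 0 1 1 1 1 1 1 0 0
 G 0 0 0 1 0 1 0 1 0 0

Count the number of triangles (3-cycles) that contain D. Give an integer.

D's neighbors: C, E, F, H, J, and K.
Neighbor pairs that are themselves tied: D–C–E; D–C–F; D–C–J; D–C–K; D–E–F; D–E–J; D–E–K; D–F–J; D–F–K; D–H–K; D–J–K. Each forms one triangle with D, for 11 in total.

11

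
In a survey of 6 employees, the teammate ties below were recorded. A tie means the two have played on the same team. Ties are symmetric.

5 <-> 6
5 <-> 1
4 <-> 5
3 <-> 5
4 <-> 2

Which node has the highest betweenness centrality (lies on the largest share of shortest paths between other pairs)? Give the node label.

5

Unnormalized betweenness of each node: 1:0, 2:0, 3:0, 4:4, 5:9, 6:0.
5 has the largest value, 9, making it the main broker — the node through which the most shortest paths run.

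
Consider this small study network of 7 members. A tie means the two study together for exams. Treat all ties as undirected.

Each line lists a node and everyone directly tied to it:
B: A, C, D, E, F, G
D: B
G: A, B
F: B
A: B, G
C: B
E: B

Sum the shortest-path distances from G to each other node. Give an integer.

Distances from G: A:1, B:1, C:2, D:2, E:2, F:2.
Sum = 1 + 1 + 2 + 2 + 2 + 2 = 10.

10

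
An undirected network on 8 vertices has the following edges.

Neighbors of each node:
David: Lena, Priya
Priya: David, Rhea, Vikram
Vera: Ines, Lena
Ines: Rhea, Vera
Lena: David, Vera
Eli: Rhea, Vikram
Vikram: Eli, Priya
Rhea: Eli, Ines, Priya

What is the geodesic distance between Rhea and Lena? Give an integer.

3

One shortest route is Rhea – Priya – David – Lena, which uses 3 edges, and at distance 2 from Rhea we only reach {David, Vera, Vikram}, which does not include Lena. So d(Rhea,Lena) = 3.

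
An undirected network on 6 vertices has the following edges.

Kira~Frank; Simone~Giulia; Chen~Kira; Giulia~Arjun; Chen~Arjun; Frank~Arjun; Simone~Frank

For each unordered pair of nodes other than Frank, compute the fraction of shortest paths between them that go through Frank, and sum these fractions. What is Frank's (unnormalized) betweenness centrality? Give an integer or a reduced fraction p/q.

10/3

Pairs whose geodesics pass through Frank — Kira–Arjun: 1/2; Kira–Giulia: 2/3; Kira–Simone: 1; Chen–Simone: 2/3; Arjun–Simone: 1/2.
All other pairs contribute 0.
Summing the contributions gives betweenness(Frank) = 10/3.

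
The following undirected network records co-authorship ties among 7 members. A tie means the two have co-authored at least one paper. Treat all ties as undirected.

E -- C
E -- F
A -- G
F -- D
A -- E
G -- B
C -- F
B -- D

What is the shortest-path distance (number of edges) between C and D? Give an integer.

2

One shortest route is C – F – D, which uses 2 edges, and C and D are not directly tied, so nothing shorter exists. So d(C,D) = 2.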